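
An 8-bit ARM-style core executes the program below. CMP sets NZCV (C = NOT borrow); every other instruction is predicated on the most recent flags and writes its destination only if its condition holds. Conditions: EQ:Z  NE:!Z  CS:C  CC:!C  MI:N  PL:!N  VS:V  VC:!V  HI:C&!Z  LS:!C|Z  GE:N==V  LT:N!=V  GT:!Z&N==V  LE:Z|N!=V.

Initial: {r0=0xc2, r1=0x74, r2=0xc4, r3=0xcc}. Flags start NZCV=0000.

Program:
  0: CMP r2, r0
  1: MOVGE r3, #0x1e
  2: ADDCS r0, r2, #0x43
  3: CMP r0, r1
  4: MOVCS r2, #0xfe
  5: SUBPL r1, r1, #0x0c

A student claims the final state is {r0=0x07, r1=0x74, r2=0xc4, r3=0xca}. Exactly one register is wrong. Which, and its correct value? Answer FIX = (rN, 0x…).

0: ✓ CMP  NZCV=0010
1: ✓ MOVGE  r3←0x1e
2: ✓ ADDCS  r0←0x07
3: ✓ CMP  NZCV=1000
4: · MOVCS
5: · SUBPL

FIX = (r3, 0x1e)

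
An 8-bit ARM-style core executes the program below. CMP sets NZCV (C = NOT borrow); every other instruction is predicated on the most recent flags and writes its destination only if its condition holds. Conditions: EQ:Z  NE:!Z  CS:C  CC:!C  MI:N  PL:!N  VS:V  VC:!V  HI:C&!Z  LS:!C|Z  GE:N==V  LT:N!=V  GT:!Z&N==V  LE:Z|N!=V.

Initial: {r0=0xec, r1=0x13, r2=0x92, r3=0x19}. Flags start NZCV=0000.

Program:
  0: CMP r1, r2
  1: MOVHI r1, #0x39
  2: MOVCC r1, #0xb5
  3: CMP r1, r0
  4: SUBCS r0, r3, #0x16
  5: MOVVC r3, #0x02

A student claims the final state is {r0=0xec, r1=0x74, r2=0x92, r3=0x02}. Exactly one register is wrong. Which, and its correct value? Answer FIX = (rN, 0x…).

[0] flags=1001 → (cmp)
[1] flags=1001 HI?F → skip
[2] flags=1001 CC?T → r1=0xb5
[3] flags=1000 → (cmp)
[4] flags=1000 CS?F → skip
[5] flags=1000 VC?T → r3=0x02

FIX = (r1, 0xb5)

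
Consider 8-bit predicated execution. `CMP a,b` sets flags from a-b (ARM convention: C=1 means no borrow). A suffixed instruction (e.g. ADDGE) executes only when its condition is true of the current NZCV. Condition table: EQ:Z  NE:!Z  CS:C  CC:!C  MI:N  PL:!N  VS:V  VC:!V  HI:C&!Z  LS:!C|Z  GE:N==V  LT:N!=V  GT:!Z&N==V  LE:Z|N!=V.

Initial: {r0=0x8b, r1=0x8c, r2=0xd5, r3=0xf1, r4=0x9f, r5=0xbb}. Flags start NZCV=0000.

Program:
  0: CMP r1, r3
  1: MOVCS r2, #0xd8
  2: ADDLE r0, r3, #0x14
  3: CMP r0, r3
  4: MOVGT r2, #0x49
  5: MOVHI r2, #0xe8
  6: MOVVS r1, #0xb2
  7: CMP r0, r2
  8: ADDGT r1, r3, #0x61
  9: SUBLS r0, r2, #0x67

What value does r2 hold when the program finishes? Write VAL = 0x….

VAL = 0x49

0: ✓ CMP  NZCV=1000
1: · MOVCS
2: ✓ ADDLE  r0←0x05
3: ✓ CMP  NZCV=0000
4: ✓ MOVGT  r2←0x49
5: · MOVHI
6: · MOVVS
7: ✓ CMP  NZCV=1000
8: · ADDGT
9: ✓ SUBLS  r0←0xe2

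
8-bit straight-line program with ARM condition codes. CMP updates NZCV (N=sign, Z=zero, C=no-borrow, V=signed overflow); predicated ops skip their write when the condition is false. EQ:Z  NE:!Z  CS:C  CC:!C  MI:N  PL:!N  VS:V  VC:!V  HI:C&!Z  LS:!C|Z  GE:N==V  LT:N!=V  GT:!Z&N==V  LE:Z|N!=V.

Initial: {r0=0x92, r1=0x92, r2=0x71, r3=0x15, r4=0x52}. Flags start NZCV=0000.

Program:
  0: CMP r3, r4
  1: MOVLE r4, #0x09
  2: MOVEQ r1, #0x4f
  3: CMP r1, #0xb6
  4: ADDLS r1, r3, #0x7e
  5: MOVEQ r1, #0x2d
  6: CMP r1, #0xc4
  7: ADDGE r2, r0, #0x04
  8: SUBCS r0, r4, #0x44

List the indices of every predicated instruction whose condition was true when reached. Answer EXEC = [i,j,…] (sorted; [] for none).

0: ✓ CMP  NZCV=1000
1: ✓ MOVLE  r4←0x09
2: · MOVEQ
3: ✓ CMP  NZCV=1000
4: ✓ ADDLS  r1←0x93
5: · MOVEQ
6: ✓ CMP  NZCV=1000
7: · ADDGE
8: · SUBCS

EXEC = [1,4]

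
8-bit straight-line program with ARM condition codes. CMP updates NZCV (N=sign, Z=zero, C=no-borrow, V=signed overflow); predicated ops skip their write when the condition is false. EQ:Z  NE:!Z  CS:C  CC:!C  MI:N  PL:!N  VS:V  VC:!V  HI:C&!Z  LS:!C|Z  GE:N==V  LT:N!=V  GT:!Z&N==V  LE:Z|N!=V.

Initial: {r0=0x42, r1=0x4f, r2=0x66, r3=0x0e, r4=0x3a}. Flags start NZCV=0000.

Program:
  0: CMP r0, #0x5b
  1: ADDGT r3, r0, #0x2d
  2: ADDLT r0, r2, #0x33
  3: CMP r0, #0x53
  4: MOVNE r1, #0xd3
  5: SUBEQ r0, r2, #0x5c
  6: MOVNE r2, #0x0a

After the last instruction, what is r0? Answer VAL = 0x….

VAL = 0x99

[0] flags=1000 → (cmp)
[1] flags=1000 GT?F → skip
[2] flags=1000 LT?T → r0=0x99
[3] flags=0011 → (cmp)
[4] flags=0011 NE?T → r1=0xd3
[5] flags=0011 EQ?F → skip
[6] flags=0011 NE?T → r2=0x0a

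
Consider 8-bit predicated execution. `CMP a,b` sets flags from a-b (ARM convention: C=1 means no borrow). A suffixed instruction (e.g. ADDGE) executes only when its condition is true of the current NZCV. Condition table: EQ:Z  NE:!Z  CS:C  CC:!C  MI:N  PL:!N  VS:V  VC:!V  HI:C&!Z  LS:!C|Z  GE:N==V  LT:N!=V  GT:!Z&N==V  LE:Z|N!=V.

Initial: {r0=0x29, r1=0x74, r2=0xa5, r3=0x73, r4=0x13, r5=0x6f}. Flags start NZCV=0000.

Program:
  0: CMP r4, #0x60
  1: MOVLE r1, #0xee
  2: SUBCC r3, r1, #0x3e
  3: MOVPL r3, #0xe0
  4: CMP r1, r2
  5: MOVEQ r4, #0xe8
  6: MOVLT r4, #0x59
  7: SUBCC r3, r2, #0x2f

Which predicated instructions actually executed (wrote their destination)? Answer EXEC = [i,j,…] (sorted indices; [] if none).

EXEC = [1,2]

[0] flags=1000 → (cmp)
[1] flags=1000 LE?T → r1=0xee
[2] flags=1000 CC?T → r3=0xb0
[3] flags=1000 PL?F → skip
[4] flags=0010 → (cmp)
[5] flags=0010 EQ?F → skip
[6] flags=0010 LT?F → skip
[7] flags=0010 CC?F → skip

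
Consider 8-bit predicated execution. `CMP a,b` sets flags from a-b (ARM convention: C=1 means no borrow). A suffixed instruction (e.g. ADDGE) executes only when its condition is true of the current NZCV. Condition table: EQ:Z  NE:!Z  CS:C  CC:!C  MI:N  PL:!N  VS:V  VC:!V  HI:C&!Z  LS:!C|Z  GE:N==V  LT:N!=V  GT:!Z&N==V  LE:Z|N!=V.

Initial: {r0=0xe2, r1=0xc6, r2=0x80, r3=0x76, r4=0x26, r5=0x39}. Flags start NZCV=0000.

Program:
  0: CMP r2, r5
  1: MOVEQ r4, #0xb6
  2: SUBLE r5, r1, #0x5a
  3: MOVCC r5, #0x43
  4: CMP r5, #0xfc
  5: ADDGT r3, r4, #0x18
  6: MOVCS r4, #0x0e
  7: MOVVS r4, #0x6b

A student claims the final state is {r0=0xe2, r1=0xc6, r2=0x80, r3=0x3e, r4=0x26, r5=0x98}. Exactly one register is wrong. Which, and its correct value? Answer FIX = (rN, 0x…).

FIX = (r5, 0x6c)

[0] flags=0011 → (cmp)
[1] flags=0011 EQ?F → skip
[2] flags=0011 LE?T → r5=0x6c
[3] flags=0011 CC?F → skip
[4] flags=0000 → (cmp)
[5] flags=0000 GT?T → r3=0x3e
[6] flags=0000 CS?F → skip
[7] flags=0000 VS?F → skip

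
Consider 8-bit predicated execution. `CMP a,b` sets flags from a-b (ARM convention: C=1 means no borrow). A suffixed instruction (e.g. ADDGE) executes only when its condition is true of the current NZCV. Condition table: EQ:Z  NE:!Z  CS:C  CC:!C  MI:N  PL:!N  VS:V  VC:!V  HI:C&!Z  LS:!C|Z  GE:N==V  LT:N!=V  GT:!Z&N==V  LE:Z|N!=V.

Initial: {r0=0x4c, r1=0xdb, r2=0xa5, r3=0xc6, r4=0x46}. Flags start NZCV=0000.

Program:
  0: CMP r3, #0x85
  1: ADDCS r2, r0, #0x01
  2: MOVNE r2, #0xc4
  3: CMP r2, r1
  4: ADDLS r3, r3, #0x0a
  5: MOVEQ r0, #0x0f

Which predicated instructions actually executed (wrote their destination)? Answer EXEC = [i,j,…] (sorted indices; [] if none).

EXEC = [1,2,4]

0: ✓ CMP  NZCV=0010
1: ✓ ADDCS  r2←0x4d
2: ✓ MOVNE  r2←0xc4
3: ✓ CMP  NZCV=1000
4: ✓ ADDLS  r3←0xd0
5: · MOVEQ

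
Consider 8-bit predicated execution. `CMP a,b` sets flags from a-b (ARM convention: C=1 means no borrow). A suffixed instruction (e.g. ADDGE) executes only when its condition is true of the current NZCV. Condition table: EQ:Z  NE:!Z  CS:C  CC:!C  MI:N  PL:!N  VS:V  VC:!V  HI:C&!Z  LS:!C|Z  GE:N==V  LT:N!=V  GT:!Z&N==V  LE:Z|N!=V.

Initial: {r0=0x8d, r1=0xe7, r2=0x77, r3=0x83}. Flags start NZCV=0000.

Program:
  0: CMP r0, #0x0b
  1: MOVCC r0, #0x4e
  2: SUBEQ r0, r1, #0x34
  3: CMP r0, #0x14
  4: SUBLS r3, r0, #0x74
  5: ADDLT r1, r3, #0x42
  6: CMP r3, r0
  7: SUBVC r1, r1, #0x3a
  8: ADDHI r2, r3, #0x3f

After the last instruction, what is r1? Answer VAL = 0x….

VAL = 0x8b

[0] flags=1010 → (cmp)
[1] flags=1010 CC?F → skip
[2] flags=1010 EQ?F → skip
[3] flags=0011 → (cmp)
[4] flags=0011 LS?F → skip
[5] flags=0011 LT?T → r1=0xc5
[6] flags=1000 → (cmp)
[7] flags=1000 VC?T → r1=0x8b
[8] flags=1000 HI?F → skip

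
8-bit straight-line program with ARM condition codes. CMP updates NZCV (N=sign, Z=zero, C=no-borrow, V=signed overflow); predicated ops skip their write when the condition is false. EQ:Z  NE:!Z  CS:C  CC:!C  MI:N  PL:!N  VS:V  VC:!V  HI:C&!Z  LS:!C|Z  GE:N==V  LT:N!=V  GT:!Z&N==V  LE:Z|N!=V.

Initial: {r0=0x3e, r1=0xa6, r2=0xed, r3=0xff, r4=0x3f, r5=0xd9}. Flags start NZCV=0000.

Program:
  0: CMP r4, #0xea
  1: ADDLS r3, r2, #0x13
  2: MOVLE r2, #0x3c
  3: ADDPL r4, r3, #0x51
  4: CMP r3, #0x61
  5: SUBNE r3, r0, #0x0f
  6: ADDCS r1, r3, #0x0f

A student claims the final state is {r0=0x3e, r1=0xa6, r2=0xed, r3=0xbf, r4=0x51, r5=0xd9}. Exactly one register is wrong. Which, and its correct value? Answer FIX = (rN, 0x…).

0: ✓ CMP  NZCV=0000
1: ✓ ADDLS  r3←0x00
2: · MOVLE
3: ✓ ADDPL  r4←0x51
4: ✓ CMP  NZCV=1000
5: ✓ SUBNE  r3←0x2f
6: · ADDCS

FIX = (r3, 0x2f)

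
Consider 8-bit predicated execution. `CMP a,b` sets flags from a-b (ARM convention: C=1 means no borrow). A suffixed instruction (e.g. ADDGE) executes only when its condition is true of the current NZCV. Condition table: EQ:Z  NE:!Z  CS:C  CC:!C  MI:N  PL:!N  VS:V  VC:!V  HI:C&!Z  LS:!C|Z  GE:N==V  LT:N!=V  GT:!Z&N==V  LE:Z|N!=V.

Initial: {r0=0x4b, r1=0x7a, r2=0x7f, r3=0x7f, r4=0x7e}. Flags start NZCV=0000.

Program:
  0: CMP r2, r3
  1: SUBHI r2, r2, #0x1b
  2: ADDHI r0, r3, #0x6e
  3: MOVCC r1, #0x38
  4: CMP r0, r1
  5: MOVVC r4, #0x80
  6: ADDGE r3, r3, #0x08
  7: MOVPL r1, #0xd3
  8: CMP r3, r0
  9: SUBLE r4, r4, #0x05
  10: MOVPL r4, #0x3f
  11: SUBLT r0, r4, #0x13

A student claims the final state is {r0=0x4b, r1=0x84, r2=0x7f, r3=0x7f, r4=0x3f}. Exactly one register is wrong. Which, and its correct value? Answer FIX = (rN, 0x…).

FIX = (r1, 0x7a)

0: ✓ CMP  NZCV=0110
1: · SUBHI
2: · ADDHI
3: · MOVCC
4: ✓ CMP  NZCV=1000
5: ✓ MOVVC  r4←0x80
6: · ADDGE
7: · MOVPL
8: ✓ CMP  NZCV=0010
9: · SUBLE
10: ✓ MOVPL  r4←0x3f
11: · SUBLT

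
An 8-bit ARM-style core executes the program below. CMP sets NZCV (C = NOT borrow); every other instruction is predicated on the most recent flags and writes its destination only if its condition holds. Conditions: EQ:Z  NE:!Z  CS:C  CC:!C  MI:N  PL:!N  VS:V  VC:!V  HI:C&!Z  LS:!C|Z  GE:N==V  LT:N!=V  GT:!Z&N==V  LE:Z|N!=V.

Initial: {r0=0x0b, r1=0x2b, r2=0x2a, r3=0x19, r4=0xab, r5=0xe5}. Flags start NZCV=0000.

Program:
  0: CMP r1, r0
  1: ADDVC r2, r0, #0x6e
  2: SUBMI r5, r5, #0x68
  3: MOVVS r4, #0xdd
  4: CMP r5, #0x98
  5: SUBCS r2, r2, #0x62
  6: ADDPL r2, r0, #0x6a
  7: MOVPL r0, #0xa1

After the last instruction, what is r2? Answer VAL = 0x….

0: ✓ CMP  NZCV=0010
1: ✓ ADDVC  r2←0x79
2: · SUBMI
3: · MOVVS
4: ✓ CMP  NZCV=0010
5: ✓ SUBCS  r2←0x17
6: ✓ ADDPL  r2←0x75
7: ✓ MOVPL  r0←0xa1

VAL = 0x75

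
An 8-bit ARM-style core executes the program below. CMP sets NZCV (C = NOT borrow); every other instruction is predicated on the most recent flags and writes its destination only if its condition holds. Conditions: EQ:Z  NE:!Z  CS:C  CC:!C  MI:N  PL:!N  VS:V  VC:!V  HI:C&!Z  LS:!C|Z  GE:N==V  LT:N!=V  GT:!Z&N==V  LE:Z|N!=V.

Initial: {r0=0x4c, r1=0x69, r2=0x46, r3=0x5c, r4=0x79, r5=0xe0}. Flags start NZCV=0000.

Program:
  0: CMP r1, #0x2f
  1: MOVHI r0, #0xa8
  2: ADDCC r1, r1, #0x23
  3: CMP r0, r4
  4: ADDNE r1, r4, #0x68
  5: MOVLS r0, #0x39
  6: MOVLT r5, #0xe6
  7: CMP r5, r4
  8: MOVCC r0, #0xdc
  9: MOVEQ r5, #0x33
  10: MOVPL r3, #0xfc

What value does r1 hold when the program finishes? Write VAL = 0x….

[0] flags=0010 → (cmp)
[1] flags=0010 HI?T → r0=0xa8
[2] flags=0010 CC?F → skip
[3] flags=0011 → (cmp)
[4] flags=0011 NE?T → r1=0xe1
[5] flags=0011 LS?F → skip
[6] flags=0011 LT?T → r5=0xe6
[7] flags=0011 → (cmp)
[8] flags=0011 CC?F → skip
[9] flags=0011 EQ?F → skip
[10] flags=0011 PL?T → r3=0xfc

VAL = 0xe1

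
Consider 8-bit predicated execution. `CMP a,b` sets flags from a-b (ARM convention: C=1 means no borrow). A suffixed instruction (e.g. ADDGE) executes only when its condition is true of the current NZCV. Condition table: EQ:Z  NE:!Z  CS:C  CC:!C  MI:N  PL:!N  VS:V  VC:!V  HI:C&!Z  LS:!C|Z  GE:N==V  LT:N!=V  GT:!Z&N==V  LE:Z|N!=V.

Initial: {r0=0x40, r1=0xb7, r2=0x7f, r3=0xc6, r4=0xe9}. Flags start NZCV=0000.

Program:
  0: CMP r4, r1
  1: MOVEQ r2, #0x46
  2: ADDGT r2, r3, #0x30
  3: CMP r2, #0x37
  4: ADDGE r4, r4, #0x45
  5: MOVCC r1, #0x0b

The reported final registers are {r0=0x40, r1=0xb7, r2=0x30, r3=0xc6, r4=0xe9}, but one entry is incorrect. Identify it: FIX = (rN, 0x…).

[0] flags=0010 → (cmp)
[1] flags=0010 EQ?F → skip
[2] flags=0010 GT?T → r2=0xf6
[3] flags=1010 → (cmp)
[4] flags=1010 GE?F → skip
[5] flags=1010 CC?F → skip

FIX = (r2, 0xf6)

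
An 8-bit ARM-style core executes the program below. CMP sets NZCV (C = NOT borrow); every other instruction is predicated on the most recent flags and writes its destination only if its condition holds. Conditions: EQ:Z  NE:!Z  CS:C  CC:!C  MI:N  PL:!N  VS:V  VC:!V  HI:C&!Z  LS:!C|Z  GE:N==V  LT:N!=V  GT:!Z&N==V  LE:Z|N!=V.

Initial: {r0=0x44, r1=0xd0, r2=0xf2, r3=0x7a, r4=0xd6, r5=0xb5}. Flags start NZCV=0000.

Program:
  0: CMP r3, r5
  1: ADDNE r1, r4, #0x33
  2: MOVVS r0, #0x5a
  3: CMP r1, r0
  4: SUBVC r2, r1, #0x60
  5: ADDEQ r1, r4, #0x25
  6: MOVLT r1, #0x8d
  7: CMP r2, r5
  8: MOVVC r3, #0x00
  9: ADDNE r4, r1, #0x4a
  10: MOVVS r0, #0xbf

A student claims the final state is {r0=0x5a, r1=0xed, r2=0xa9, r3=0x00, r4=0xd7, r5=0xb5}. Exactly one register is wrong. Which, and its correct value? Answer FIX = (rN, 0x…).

FIX = (r1, 0x8d)

0: ✓ CMP  NZCV=1001
1: ✓ ADDNE  r1←0x09
2: ✓ MOVVS  r0←0x5a
3: ✓ CMP  NZCV=1000
4: ✓ SUBVC  r2←0xa9
5: · ADDEQ
6: ✓ MOVLT  r1←0x8d
7: ✓ CMP  NZCV=1000
8: ✓ MOVVC  r3←0x00
9: ✓ ADDNE  r4←0xd7
10: · MOVVS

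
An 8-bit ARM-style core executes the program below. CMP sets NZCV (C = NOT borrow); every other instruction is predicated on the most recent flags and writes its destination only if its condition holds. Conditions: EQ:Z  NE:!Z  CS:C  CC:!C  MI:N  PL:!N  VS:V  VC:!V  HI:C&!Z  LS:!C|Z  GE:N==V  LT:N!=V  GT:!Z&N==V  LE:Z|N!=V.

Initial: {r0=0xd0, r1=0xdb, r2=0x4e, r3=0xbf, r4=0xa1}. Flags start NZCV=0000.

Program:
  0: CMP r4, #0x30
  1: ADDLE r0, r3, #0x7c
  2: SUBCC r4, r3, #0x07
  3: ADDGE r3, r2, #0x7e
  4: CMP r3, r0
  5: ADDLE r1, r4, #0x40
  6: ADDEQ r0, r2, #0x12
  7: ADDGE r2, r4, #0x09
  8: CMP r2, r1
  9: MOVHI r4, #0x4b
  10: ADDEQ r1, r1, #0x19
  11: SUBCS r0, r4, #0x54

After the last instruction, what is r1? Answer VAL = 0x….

VAL = 0xe1

0: ✓ CMP  NZCV=0011
1: ✓ ADDLE  r0←0x3b
2: · SUBCC
3: · ADDGE
4: ✓ CMP  NZCV=1010
5: ✓ ADDLE  r1←0xe1
6: · ADDEQ
7: · ADDGE
8: ✓ CMP  NZCV=0000
9: · MOVHI
10: · ADDEQ
11: · SUBCS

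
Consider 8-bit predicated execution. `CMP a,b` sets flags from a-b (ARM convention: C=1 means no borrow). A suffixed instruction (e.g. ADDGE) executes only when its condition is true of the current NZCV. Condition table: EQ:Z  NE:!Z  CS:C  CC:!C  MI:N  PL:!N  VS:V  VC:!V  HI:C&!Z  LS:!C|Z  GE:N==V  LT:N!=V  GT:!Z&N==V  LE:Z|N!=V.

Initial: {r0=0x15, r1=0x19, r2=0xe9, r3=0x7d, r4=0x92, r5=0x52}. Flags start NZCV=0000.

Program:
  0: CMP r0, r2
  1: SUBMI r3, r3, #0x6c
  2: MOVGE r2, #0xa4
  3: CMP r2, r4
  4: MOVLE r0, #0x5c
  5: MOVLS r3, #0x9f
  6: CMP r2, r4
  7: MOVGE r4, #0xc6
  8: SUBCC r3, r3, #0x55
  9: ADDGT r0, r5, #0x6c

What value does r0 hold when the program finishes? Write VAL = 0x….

VAL = 0xbe

0: ✓ CMP  NZCV=0000
1: · SUBMI
2: ✓ MOVGE  r2←0xa4
3: ✓ CMP  NZCV=0010
4: · MOVLE
5: · MOVLS
6: ✓ CMP  NZCV=0010
7: ✓ MOVGE  r4←0xc6
8: · SUBCC
9: ✓ ADDGT  r0←0xbe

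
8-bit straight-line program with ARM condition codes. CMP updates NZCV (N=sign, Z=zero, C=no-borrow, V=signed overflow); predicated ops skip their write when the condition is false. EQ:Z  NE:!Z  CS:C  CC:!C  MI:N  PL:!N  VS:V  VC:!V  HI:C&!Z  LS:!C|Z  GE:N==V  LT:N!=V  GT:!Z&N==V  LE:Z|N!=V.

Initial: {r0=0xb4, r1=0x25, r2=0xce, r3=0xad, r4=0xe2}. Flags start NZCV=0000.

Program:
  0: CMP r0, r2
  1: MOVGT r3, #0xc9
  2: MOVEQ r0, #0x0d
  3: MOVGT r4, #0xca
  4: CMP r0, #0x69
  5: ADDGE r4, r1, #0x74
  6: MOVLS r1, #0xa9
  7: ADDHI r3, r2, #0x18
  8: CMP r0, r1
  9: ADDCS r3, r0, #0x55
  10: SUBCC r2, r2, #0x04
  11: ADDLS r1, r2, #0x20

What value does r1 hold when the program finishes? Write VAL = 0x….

0: ✓ CMP  NZCV=1000
1: · MOVGT
2: · MOVEQ
3: · MOVGT
4: ✓ CMP  NZCV=0011
5: · ADDGE
6: · MOVLS
7: ✓ ADDHI  r3←0xe6
8: ✓ CMP  NZCV=1010
9: ✓ ADDCS  r3←0x09
10: · SUBCC
11: · ADDLS

VAL = 0x25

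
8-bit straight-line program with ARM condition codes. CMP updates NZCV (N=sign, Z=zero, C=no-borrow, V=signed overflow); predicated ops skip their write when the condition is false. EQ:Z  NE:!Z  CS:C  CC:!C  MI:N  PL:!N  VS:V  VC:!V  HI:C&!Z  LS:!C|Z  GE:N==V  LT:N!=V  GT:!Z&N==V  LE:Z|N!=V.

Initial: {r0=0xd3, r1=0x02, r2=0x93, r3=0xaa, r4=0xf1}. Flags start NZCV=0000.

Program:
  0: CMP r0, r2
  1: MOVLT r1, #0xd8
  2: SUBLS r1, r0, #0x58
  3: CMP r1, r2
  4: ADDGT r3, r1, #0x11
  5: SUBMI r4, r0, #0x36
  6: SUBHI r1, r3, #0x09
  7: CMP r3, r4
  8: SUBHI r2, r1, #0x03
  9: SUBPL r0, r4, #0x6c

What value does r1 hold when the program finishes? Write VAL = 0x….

VAL = 0x02

0: ✓ CMP  NZCV=0010
1: · MOVLT
2: · SUBLS
3: ✓ CMP  NZCV=0000
4: ✓ ADDGT  r3←0x13
5: · SUBMI
6: · SUBHI
7: ✓ CMP  NZCV=0000
8: · SUBHI
9: ✓ SUBPL  r0←0x85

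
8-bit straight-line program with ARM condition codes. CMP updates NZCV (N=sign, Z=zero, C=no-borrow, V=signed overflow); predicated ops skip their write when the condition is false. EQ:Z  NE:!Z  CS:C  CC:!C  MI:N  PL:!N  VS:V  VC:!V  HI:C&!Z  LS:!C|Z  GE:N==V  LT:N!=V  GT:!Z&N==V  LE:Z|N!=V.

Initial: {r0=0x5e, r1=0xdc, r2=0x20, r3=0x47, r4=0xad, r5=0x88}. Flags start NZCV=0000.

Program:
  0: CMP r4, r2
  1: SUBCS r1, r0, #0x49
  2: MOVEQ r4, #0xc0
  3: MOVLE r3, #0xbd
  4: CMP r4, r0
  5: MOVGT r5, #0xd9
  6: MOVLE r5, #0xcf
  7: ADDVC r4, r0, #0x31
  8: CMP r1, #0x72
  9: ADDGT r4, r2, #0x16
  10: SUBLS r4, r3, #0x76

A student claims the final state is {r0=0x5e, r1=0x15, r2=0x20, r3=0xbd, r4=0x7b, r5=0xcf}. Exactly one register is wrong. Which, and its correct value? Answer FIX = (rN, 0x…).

FIX = (r4, 0x47)

0: ✓ CMP  NZCV=1010
1: ✓ SUBCS  r1←0x15
2: · MOVEQ
3: ✓ MOVLE  r3←0xbd
4: ✓ CMP  NZCV=0011
5: · MOVGT
6: ✓ MOVLE  r5←0xcf
7: · ADDVC
8: ✓ CMP  NZCV=1000
9: · ADDGT
10: ✓ SUBLS  r4←0x47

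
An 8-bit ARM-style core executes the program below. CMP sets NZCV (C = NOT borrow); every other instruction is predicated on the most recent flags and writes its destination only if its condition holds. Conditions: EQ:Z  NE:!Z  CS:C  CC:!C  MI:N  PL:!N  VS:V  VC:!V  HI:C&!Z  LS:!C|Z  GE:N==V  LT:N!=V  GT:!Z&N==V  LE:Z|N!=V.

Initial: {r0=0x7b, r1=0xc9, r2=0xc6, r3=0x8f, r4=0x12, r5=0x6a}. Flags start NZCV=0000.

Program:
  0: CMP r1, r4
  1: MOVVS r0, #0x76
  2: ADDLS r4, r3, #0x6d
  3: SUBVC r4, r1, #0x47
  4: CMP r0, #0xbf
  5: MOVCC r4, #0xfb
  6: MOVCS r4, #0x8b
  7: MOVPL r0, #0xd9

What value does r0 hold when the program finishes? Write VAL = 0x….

VAL = 0x7b

[0] flags=1010 → (cmp)
[1] flags=1010 VS?F → skip
[2] flags=1010 LS?F → skip
[3] flags=1010 VC?T → r4=0x82
[4] flags=1001 → (cmp)
[5] flags=1001 CC?T → r4=0xfb
[6] flags=1001 CS?F → skip
[7] flags=1001 PL?F → skip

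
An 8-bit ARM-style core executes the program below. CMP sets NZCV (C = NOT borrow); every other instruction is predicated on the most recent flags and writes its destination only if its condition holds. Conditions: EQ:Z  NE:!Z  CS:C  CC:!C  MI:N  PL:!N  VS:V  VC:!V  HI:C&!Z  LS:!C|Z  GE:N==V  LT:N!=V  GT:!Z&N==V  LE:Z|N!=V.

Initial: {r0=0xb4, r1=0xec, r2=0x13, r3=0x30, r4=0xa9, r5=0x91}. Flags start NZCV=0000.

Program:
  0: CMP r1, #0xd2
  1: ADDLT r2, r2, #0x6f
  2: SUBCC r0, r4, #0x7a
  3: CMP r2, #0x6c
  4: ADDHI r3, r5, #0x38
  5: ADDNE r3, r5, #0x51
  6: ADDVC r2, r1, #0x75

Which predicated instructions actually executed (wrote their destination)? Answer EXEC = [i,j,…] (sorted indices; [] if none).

0: ✓ CMP  NZCV=0010
1: · ADDLT
2: · SUBCC
3: ✓ CMP  NZCV=1000
4: · ADDHI
5: ✓ ADDNE  r3←0xe2
6: ✓ ADDVC  r2←0x61

EXEC = [5,6]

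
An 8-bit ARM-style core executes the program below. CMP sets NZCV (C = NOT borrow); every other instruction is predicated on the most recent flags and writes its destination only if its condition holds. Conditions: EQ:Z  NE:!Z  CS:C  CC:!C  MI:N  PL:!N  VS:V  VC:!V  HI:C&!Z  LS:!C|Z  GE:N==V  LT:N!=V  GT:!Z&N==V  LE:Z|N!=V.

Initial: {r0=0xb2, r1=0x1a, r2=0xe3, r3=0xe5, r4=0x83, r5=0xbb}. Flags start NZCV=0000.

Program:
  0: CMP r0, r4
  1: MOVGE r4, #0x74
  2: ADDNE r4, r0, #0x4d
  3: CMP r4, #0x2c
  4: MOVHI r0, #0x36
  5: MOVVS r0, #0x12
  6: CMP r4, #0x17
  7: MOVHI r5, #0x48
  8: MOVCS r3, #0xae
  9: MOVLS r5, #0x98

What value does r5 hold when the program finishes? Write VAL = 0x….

VAL = 0x48

[0] flags=0010 → (cmp)
[1] flags=0010 GE?T → r4=0x74
[2] flags=0010 NE?T → r4=0xff
[3] flags=1010 → (cmp)
[4] flags=1010 HI?T → r0=0x36
[5] flags=1010 VS?F → skip
[6] flags=1010 → (cmp)
[7] flags=1010 HI?T → r5=0x48
[8] flags=1010 CS?T → r3=0xae
[9] flags=1010 LS?F → skip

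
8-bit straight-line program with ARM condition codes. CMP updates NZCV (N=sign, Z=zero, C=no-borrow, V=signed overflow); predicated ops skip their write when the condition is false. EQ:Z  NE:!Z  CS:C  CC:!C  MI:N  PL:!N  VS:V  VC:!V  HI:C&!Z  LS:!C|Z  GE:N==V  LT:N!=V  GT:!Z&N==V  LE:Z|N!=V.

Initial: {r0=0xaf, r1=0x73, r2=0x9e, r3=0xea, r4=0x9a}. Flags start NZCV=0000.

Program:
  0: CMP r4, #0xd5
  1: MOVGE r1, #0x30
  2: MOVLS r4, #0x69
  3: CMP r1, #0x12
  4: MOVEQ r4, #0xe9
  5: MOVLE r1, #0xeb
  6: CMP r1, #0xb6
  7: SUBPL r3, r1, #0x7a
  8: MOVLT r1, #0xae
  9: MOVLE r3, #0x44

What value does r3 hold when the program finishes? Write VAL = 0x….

[0] flags=1000 → (cmp)
[1] flags=1000 GE?F → skip
[2] flags=1000 LS?T → r4=0x69
[3] flags=0010 → (cmp)
[4] flags=0010 EQ?F → skip
[5] flags=0010 LE?F → skip
[6] flags=1001 → (cmp)
[7] flags=1001 PL?F → skip
[8] flags=1001 LT?F → skip
[9] flags=1001 LE?F → skip

VAL = 0xea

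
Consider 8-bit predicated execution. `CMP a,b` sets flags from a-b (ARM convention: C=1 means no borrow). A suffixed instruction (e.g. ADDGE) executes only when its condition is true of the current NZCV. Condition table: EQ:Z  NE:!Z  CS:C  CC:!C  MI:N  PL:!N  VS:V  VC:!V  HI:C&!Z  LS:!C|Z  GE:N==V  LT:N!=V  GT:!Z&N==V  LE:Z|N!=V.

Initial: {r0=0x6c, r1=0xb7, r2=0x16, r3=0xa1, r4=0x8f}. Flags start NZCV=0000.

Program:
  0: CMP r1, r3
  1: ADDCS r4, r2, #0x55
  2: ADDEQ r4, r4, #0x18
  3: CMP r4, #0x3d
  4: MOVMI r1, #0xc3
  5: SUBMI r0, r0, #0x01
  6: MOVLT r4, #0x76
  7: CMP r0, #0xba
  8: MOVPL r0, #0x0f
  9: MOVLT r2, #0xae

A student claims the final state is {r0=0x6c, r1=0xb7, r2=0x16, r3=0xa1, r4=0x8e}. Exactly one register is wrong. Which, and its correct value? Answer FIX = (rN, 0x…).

0: ✓ CMP  NZCV=0010
1: ✓ ADDCS  r4←0x6b
2: · ADDEQ
3: ✓ CMP  NZCV=0010
4: · MOVMI
5: · SUBMI
6: · MOVLT
7: ✓ CMP  NZCV=1001
8: · MOVPL
9: · MOVLT

FIX = (r4, 0x6b)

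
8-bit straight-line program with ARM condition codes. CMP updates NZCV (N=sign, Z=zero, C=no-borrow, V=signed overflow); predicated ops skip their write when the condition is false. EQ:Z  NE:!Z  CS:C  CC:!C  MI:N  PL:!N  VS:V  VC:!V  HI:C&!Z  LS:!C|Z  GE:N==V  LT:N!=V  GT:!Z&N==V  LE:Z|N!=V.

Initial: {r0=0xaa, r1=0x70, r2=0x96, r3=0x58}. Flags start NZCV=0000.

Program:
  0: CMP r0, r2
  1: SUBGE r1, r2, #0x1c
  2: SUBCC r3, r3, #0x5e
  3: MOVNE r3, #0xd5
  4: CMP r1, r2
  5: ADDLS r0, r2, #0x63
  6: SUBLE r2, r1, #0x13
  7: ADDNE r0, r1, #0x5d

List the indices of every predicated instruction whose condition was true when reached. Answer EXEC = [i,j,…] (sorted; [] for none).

[0] flags=0010 → (cmp)
[1] flags=0010 GE?T → r1=0x7a
[2] flags=0010 CC?F → skip
[3] flags=0010 NE?T → r3=0xd5
[4] flags=1001 → (cmp)
[5] flags=1001 LS?T → r0=0xf9
[6] flags=1001 LE?F → skip
[7] flags=1001 NE?T → r0=0xd7

EXEC = [1,3,5,7]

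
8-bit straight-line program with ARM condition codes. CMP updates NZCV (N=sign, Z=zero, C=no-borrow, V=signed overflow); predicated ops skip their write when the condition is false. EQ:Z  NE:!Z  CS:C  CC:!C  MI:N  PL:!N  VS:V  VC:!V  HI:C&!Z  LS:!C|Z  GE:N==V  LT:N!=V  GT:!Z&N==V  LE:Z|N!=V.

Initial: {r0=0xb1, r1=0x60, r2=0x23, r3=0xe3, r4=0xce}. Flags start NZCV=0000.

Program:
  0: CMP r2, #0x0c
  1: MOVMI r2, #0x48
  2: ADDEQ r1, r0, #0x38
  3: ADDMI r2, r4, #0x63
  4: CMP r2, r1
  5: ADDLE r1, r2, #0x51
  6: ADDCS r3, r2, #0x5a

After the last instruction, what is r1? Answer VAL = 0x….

0: ✓ CMP  NZCV=0010
1: · MOVMI
2: · ADDEQ
3: · ADDMI
4: ✓ CMP  NZCV=1000
5: ✓ ADDLE  r1←0x74
6: · ADDCS

VAL = 0x74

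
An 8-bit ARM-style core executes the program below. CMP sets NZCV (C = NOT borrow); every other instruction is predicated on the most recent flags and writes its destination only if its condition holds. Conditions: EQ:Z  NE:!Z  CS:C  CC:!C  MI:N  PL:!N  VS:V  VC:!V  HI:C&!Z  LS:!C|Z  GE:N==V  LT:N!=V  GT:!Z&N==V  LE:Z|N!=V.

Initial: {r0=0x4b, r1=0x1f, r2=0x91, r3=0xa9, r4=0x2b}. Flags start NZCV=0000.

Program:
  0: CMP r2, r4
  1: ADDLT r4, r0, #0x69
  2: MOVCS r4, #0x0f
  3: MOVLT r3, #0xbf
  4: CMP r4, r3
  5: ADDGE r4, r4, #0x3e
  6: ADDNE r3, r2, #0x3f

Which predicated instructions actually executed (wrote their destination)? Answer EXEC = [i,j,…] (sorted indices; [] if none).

[0] flags=0011 → (cmp)
[1] flags=0011 LT?T → r4=0xb4
[2] flags=0011 CS?T → r4=0x0f
[3] flags=0011 LT?T → r3=0xbf
[4] flags=0000 → (cmp)
[5] flags=0000 GE?T → r4=0x4d
[6] flags=0000 NE?T → r3=0xd0

EXEC = [1,2,3,5,6]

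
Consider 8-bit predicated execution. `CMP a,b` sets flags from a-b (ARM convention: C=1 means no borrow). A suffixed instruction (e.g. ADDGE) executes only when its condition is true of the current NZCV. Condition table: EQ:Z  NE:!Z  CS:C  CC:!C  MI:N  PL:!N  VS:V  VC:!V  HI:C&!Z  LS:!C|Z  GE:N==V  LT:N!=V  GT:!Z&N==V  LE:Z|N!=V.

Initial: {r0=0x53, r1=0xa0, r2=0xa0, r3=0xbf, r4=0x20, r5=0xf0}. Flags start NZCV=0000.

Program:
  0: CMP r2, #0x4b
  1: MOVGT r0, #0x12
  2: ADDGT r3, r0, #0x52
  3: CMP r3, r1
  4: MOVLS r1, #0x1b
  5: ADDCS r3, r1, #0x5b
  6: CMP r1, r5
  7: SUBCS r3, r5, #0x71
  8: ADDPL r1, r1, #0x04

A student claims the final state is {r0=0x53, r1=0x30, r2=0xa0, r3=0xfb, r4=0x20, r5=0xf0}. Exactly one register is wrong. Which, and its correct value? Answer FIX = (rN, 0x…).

FIX = (r1, 0xa0)

0: ✓ CMP  NZCV=0011
1: · MOVGT
2: · ADDGT
3: ✓ CMP  NZCV=0010
4: · MOVLS
5: ✓ ADDCS  r3←0xfb
6: ✓ CMP  NZCV=1000
7: · SUBCS
8: · ADDPL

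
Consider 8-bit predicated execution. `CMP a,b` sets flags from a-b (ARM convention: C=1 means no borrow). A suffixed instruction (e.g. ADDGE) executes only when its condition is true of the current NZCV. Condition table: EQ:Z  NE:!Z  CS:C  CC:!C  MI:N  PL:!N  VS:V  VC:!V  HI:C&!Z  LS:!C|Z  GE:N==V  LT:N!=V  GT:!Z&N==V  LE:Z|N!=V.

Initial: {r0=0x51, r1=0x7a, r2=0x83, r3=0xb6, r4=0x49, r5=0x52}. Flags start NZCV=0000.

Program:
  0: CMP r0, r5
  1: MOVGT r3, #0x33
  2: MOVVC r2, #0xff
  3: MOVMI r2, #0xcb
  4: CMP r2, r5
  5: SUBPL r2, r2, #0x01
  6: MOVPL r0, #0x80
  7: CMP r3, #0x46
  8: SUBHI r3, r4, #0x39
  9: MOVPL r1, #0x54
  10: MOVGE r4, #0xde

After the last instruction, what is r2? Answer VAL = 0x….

[0] flags=1000 → (cmp)
[1] flags=1000 GT?F → skip
[2] flags=1000 VC?T → r2=0xff
[3] flags=1000 MI?T → r2=0xcb
[4] flags=0011 → (cmp)
[5] flags=0011 PL?T → r2=0xca
[6] flags=0011 PL?T → r0=0x80
[7] flags=0011 → (cmp)
[8] flags=0011 HI?T → r3=0x10
[9] flags=0011 PL?T → r1=0x54
[10] flags=0011 GE?F → skip

VAL = 0xca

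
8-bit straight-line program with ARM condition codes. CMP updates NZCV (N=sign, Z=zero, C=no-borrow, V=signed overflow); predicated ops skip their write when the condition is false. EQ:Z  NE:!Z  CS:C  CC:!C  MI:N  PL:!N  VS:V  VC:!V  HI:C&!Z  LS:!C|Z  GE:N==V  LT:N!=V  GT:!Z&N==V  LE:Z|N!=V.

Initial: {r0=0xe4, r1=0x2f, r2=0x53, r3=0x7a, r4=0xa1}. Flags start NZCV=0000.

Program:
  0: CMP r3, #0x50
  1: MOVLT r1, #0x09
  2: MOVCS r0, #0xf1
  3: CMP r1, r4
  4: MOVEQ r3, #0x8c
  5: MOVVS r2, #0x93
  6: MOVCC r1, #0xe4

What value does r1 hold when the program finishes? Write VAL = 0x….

0: ✓ CMP  NZCV=0010
1: · MOVLT
2: ✓ MOVCS  r0←0xf1
3: ✓ CMP  NZCV=1001
4: · MOVEQ
5: ✓ MOVVS  r2←0x93
6: ✓ MOVCC  r1←0xe4

VAL = 0xe4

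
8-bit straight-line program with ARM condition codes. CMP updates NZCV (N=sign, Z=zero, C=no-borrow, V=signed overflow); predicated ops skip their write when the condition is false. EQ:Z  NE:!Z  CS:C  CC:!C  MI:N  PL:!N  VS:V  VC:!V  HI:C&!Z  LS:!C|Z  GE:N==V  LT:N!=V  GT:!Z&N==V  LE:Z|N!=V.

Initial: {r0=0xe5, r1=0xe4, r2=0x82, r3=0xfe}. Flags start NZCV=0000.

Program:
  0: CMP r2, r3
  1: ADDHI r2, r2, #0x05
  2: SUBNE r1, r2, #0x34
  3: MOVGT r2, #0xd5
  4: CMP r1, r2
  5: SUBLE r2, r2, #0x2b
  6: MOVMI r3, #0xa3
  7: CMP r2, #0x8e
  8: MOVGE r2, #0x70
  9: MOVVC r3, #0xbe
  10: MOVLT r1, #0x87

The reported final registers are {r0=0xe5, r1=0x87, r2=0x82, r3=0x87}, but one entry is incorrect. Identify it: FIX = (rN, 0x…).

[0] flags=1000 → (cmp)
[1] flags=1000 HI?F → skip
[2] flags=1000 NE?T → r1=0x4e
[3] flags=1000 GT?F → skip
[4] flags=1001 → (cmp)
[5] flags=1001 LE?F → skip
[6] flags=1001 MI?T → r3=0xa3
[7] flags=1000 → (cmp)
[8] flags=1000 GE?F → skip
[9] flags=1000 VC?T → r3=0xbe
[10] flags=1000 LT?T → r1=0x87

FIX = (r3, 0xbe)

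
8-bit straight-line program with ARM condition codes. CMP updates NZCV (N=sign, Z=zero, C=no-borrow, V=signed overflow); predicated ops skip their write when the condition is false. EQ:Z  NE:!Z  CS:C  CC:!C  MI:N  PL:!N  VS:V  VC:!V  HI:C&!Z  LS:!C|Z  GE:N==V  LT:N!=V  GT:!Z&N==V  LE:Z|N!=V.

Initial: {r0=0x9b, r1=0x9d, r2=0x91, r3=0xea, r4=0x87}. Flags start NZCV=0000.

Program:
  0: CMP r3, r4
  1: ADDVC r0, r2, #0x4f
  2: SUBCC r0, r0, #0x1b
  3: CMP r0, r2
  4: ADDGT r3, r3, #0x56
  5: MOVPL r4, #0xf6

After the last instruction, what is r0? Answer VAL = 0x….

[0] flags=0010 → (cmp)
[1] flags=0010 VC?T → r0=0xe0
[2] flags=0010 CC?F → skip
[3] flags=0010 → (cmp)
[4] flags=0010 GT?T → r3=0x40
[5] flags=0010 PL?T → r4=0xf6

VAL = 0xe0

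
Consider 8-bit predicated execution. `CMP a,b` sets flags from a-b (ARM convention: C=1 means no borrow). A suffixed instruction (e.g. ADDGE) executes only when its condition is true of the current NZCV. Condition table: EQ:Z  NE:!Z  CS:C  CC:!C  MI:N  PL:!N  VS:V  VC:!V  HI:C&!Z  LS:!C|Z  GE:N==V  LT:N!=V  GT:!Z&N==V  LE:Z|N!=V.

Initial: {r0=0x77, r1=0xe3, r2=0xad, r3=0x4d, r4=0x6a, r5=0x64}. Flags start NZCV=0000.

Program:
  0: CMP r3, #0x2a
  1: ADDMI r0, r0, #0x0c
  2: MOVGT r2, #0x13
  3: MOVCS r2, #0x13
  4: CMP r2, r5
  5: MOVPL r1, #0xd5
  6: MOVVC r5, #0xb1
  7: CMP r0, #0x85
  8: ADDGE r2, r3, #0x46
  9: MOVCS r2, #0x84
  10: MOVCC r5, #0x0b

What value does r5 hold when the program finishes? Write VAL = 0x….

[0] flags=0010 → (cmp)
[1] flags=0010 MI?F → skip
[2] flags=0010 GT?T → r2=0x13
[3] flags=0010 CS?T → r2=0x13
[4] flags=1000 → (cmp)
[5] flags=1000 PL?F → skip
[6] flags=1000 VC?T → r5=0xb1
[7] flags=1001 → (cmp)
[8] flags=1001 GE?T → r2=0x93
[9] flags=1001 CS?F → skip
[10] flags=1001 CC?T → r5=0x0b

VAL = 0x0b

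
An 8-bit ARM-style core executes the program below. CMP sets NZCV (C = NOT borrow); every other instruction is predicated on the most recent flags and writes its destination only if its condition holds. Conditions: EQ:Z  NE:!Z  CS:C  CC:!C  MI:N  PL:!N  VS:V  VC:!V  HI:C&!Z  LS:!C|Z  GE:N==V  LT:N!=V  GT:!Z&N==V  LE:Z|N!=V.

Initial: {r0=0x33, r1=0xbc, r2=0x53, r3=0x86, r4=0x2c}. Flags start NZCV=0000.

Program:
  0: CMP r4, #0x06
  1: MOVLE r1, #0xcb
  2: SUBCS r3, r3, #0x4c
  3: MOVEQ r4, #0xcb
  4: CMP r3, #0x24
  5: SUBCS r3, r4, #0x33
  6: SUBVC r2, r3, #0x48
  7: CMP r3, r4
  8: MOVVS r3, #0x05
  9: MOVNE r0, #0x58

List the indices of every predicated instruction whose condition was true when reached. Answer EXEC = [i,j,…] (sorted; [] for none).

0: ✓ CMP  NZCV=0010
1: · MOVLE
2: ✓ SUBCS  r3←0x3a
3: · MOVEQ
4: ✓ CMP  NZCV=0010
5: ✓ SUBCS  r3←0xf9
6: ✓ SUBVC  r2←0xb1
7: ✓ CMP  NZCV=1010
8: · MOVVS
9: ✓ MOVNE  r0←0x58

EXEC = [2,5,6,9]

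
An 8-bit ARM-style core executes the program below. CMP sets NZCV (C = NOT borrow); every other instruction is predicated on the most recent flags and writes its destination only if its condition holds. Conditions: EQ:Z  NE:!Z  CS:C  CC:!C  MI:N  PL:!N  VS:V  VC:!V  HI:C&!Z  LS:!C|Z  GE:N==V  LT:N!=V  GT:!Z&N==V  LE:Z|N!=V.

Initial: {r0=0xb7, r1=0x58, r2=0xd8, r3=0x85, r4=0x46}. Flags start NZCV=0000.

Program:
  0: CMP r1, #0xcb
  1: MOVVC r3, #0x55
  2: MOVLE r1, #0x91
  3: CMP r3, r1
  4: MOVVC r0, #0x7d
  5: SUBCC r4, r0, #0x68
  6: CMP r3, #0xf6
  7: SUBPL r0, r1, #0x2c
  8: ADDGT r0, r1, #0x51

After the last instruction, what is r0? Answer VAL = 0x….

VAL = 0xb7

0: ✓ CMP  NZCV=1001
1: · MOVVC
2: · MOVLE
3: ✓ CMP  NZCV=0011
4: · MOVVC
5: · SUBCC
6: ✓ CMP  NZCV=1000
7: · SUBPL
8: · ADDGT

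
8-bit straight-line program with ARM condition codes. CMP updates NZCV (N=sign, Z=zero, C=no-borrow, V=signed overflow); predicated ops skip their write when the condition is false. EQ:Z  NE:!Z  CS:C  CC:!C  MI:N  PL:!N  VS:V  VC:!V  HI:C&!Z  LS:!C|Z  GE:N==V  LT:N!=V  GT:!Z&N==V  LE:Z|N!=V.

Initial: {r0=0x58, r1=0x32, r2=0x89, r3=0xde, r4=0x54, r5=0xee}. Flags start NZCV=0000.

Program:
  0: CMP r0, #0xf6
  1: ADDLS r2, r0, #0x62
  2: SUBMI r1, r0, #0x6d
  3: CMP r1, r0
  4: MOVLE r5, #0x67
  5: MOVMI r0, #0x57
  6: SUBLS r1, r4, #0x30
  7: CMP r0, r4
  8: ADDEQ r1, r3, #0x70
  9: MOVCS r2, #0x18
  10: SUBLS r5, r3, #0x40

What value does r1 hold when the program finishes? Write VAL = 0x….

VAL = 0x24

0: ✓ CMP  NZCV=0000
1: ✓ ADDLS  r2←0xba
2: · SUBMI
3: ✓ CMP  NZCV=1000
4: ✓ MOVLE  r5←0x67
5: ✓ MOVMI  r0←0x57
6: ✓ SUBLS  r1←0x24
7: ✓ CMP  NZCV=0010
8: · ADDEQ
9: ✓ MOVCS  r2←0x18
10: · SUBLS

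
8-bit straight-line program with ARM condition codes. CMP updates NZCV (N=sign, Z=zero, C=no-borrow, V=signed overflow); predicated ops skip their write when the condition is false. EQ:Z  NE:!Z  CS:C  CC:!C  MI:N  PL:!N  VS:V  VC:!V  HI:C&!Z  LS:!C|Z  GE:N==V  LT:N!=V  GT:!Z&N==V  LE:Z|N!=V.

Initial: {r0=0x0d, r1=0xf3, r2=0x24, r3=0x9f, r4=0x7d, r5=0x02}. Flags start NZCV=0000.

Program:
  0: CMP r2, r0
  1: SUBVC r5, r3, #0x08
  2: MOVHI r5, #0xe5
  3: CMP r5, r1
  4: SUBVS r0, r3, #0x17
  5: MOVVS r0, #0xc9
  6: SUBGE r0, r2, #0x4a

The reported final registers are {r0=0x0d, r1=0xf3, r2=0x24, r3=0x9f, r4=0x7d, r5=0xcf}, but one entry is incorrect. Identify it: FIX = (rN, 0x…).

FIX = (r5, 0xe5)

0: ✓ CMP  NZCV=0010
1: ✓ SUBVC  r5←0x97
2: ✓ MOVHI  r5←0xe5
3: ✓ CMP  NZCV=1000
4: · SUBVS
5: · MOVVS
6: · SUBGE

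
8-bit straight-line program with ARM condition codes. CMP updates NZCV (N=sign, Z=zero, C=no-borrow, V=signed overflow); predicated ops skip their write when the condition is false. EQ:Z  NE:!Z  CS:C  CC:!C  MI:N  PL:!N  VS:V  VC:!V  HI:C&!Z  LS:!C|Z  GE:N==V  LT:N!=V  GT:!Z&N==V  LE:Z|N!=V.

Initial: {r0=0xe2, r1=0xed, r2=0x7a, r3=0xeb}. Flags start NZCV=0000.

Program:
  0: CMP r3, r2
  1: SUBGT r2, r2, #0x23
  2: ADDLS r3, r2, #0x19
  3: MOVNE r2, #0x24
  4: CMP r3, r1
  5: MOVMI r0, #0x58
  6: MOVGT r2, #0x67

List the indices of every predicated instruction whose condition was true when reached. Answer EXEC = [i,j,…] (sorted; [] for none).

[0] flags=0011 → (cmp)
[1] flags=0011 GT?F → skip
[2] flags=0011 LS?F → skip
[3] flags=0011 NE?T → r2=0x24
[4] flags=1000 → (cmp)
[5] flags=1000 MI?T → r0=0x58
[6] flags=1000 GT?F → skip

EXEC = [3,5]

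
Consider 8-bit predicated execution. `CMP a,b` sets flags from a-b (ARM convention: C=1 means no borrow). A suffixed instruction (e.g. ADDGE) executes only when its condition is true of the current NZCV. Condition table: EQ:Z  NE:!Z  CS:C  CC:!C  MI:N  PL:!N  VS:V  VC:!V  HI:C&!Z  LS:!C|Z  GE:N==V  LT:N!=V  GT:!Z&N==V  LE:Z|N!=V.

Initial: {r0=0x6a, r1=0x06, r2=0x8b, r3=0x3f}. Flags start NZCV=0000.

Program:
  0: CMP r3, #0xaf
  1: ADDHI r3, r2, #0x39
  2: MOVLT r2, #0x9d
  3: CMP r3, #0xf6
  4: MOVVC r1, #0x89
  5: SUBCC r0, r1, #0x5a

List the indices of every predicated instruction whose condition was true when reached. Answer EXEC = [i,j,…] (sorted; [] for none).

EXEC = [4,5]

0: ✓ CMP  NZCV=1001
1: · ADDHI
2: · MOVLT
3: ✓ CMP  NZCV=0000
4: ✓ MOVVC  r1←0x89
5: ✓ SUBCC  r0←0x2f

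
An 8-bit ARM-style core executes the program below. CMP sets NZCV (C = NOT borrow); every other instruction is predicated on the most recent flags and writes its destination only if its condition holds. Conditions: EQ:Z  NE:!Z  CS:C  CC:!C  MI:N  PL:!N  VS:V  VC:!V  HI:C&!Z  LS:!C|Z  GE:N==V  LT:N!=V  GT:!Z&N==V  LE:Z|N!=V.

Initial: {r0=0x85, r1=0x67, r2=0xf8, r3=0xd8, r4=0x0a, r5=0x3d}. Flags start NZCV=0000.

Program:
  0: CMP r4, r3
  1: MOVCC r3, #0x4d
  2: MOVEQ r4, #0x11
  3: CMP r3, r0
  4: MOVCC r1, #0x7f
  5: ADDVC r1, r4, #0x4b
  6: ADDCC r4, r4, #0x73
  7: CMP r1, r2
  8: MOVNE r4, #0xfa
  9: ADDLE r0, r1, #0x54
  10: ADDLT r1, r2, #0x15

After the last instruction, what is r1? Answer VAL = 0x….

VAL = 0x7f

[0] flags=0000 → (cmp)
[1] flags=0000 CC?T → r3=0x4d
[2] flags=0000 EQ?F → skip
[3] flags=1001 → (cmp)
[4] flags=1001 CC?T → r1=0x7f
[5] flags=1001 VC?F → skip
[6] flags=1001 CC?T → r4=0x7d
[7] flags=1001 → (cmp)
[8] flags=1001 NE?T → r4=0xfa
[9] flags=1001 LE?F → skip
[10] flags=1001 LT?F → skip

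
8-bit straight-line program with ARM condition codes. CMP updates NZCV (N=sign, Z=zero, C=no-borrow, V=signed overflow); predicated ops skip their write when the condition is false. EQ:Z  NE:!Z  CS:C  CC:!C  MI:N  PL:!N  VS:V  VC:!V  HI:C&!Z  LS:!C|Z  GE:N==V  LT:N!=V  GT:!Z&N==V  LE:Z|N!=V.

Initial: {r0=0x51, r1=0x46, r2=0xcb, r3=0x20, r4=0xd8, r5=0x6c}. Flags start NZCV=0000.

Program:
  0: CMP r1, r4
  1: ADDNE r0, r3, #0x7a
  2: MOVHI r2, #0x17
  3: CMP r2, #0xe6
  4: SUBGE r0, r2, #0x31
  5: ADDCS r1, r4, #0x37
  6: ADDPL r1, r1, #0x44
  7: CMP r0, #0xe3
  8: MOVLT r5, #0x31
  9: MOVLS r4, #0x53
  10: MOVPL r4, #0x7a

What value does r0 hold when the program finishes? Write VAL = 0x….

VAL = 0x9a

0: ✓ CMP  NZCV=0000
1: ✓ ADDNE  r0←0x9a
2: · MOVHI
3: ✓ CMP  NZCV=1000
4: · SUBGE
5: · ADDCS
6: · ADDPL
7: ✓ CMP  NZCV=1000
8: ✓ MOVLT  r5←0x31
9: ✓ MOVLS  r4←0x53
10: · MOVPL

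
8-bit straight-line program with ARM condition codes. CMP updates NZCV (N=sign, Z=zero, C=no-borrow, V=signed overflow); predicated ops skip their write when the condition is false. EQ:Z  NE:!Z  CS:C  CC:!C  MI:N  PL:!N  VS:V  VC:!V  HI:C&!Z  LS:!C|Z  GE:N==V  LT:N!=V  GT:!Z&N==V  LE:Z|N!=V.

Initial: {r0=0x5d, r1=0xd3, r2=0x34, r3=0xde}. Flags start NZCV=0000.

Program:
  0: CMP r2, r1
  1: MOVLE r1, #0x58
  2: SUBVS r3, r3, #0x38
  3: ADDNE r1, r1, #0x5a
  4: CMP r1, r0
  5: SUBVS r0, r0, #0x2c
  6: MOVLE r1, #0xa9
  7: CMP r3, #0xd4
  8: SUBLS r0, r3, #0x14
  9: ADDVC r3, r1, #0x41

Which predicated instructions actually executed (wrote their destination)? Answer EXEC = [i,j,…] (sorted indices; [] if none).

EXEC = [3,6,9]

[0] flags=0000 → (cmp)
[1] flags=0000 LE?F → skip
[2] flags=0000 VS?F → skip
[3] flags=0000 NE?T → r1=0x2d
[4] flags=1000 → (cmp)
[5] flags=1000 VS?F → skip
[6] flags=1000 LE?T → r1=0xa9
[7] flags=0010 → (cmp)
[8] flags=0010 LS?F → skip
[9] flags=0010 VC?T → r3=0xea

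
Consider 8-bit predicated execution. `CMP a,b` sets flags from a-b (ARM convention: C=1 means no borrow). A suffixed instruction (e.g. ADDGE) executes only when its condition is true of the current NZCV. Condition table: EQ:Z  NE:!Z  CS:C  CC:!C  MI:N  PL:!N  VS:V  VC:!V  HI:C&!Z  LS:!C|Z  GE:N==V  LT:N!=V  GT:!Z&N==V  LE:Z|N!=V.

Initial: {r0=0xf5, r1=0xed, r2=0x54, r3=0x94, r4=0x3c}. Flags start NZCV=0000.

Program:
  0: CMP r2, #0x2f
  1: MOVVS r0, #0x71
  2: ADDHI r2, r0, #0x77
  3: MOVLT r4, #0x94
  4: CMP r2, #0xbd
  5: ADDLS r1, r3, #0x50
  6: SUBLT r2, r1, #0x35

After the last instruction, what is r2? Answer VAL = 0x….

VAL = 0x6c

[0] flags=0010 → (cmp)
[1] flags=0010 VS?F → skip
[2] flags=0010 HI?T → r2=0x6c
[3] flags=0010 LT?F → skip
[4] flags=1001 → (cmp)
[5] flags=1001 LS?T → r1=0xe4
[6] flags=1001 LT?F → skip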